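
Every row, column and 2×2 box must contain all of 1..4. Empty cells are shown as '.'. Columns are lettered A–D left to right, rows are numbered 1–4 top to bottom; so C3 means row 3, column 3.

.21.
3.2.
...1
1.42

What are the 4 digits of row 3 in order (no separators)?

2431

A1 = 4 (sole candidate).
D1 = 3 (sole candidate).
B2 = 1 (sole candidate).
D2 = 4 (sole candidate).
A3 = 2: row 3 has {1}; col 1 has {1,3,4}; box has {1} → only 2 remains.
C3 = 3: row 3 has {1,2}; col 3 has {1,2,4}; box has {1,2,4} → only 3 remains.
B4 = 3 (sole candidate).
B3 = 4: row 3 has {1,2,3}; col 2 has {1,2,3}; box has {1,2,3} → only 4 remains.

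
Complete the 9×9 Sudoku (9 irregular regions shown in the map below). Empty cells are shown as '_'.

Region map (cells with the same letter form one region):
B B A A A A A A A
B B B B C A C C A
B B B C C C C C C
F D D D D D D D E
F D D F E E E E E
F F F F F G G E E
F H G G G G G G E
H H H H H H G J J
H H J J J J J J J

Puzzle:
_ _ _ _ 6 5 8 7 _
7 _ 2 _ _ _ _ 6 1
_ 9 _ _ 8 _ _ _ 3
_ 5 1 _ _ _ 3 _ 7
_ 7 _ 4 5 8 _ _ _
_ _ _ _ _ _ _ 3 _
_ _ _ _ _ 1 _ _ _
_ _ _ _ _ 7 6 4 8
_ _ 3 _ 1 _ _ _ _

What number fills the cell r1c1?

1

r5c1 = 3: in row 5, 3 can only go here (every other open cell in that row sees a 3).
r2c6 = 3: in column 6, 3 can only go here (every other open cell in that column sees a 3).
r1c2 = 3: in row 1, 3 can only go here (every other open cell in that row sees a 3).
r1c1 = 1: in row 1, 1 can only go here (every other open cell in that row sees a 1).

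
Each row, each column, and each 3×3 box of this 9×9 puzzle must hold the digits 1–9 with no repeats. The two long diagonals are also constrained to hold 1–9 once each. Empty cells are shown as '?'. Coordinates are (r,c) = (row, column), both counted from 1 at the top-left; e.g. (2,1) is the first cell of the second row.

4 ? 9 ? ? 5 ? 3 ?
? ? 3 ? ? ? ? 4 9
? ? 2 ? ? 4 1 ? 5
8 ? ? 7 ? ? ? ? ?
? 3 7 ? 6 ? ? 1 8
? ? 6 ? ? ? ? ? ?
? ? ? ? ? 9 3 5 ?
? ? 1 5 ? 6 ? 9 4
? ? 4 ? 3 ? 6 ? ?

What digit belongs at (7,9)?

(4,3) = 5: row 4 has {7,8}; col 3 has {1,2,3,4,6,7,9}; box has {3,6,7,8} → only 5 remains.
(5,6) = 2: row 5 has {1,3,6,7,8}; col 6 has {4,5,6,9}; box has {6,7} → only 2 remains.
(7,3) = 8: row 7 has {3,5,9}; col 3 has {1,2,3,4,5,6,7,9}; box has {1,4}; anti-diagonal has {1,4,6} → only 8 remains.
(9,9) = 1: row 9 has {3,4,6}; col 9 has {4,5,8,9}; box has {3,4,5,6,9}; main diagonal has {2,3,4,6,7,9} → only 1 remains.
(4,6) = 3: row 4 has {5,7,8}; col 6 has {2,4,5,6,9}; box has {2,6,7}; anti-diagonal has {1,4,6,8} → only 3 remains.
(5,1) = 9: row 5 has {1,2,3,6,7,8}; col 1 has {4,8}; box has {3,5,6,7,8} → only 9 remains.
(5,4) = 4: row 5 has {1,2,3,6,7,8,9}; col 4 has {5,7}; box has {2,3,6,7} → only 4 remains.
(5,7) = 5: row 5 has {1,2,3,4,6,7,8,9}; col 7 has {1,3,6}; box has {1,8} → only 5 remains.
(6,4) = 9: row 6 has {6}; col 4 has {4,5,7}; box has {2,3,4,6,7}; anti-diagonal has {1,3,4,6,8} → only 9 remains.
(6,6) = 8: row 6 has {6,9}; col 6 has {2,3,4,5,6,9}; box has {2,3,4,6,7,9}; main diagonal has {1,2,3,4,6,7,9} → only 8 remains.
(9,6) = 7: row 9 has {1,3,4,6}; col 6 has {2,3,4,5,6,8,9}; box has {3,5,6,9} → only 7 remains.
(2,2) = 5: row 2 has {3,4,9}; col 2 has {3}; box has {2,3,4,9}; main diagonal has {1,2,3,4,6,7,8,9} → only 5 remains.
(2,6) = 1: row 2 has {3,4,5,9}; col 6 has {2,3,4,5,6,7,8,9}; box has {4,5} → only 1 remains.
(4,5) = 1: row 4 has {3,5,7,8}; col 5 has {3,6}; box has {2,3,4,6,7,8,9} → only 1 remains.
(6,5) = 5: row 6 has {6,8,9}; col 5 has {1,3,6}; box has {1,2,3,4,6,7,8,9} → only 5 remains.
(1,2) = 1: in row 1, 1 can only go here (every other open cell in that row sees a 1).
(1,4) = 6: in row 1, 6 can only go here (every other open cell in that row sees a 6).
(2,1) = 6: in row 2, 6 can only go here (every other open cell in that row sees a 6).
(3,1) = 7: row 3 has {1,2,4,5}; col 1 has {4,6,8,9}; box has {1,2,3,4,5,6,9} → only 7 remains.
(3,2) = 8: row 3 has {1,2,4,5,7}; col 2 has {1,3,5}; box has {1,2,3,4,5,6,7,9} → only 8 remains.
(3,4) = 3: row 3 has {1,2,4,5,7,8}; col 4 has {4,5,6,7,9}; box has {1,4,5,6} → only 3 remains.
(3,5) = 9: row 3 has {1,2,3,4,5,7,8}; col 5 has {1,3,5,6}; box has {1,3,4,5,6} → only 9 remains.
(3,8) = 6: row 3 has {1,2,3,4,5,7,8,9}; col 8 has {1,3,4,5,9}; box has {1,3,4,5,9} → only 6 remains.
(4,8) = 2: row 4 has {1,3,5,7,8}; col 8 has {1,3,4,5,6,9}; box has {1,5,8} → only 2 remains.
(4,9) = 6: row 4 has {1,2,3,5,7,8}; col 9 has {1,4,5,8,9}; box has {1,2,5,8} → only 6 remains.
(6,8) = 7: row 6 has {5,6,8,9}; col 8 has {1,2,3,4,5,6,9}; box has {1,2,5,6,8} → only 7 remains.
(6,9) = 3: row 6 has {5,6,7,8,9}; col 9 has {1,4,5,6,8,9}; box has {1,2,5,6,7,8} → only 3 remains.
(7,1) = 2: row 7 has {3,5,8,9}; col 1 has {4,6,7,8,9}; box has {1,4,8} → only 2 remains.
(7,4) = 1: row 7 has {2,3,5,8,9}; col 4 has {3,4,5,6,7,9}; box has {3,5,6,7,9} → only 1 remains.
(7,5) = 4: row 7 has {1,2,3,5,8,9}; col 5 has {1,3,5,6,9}; box has {1,3,5,6,7,9} → only 4 remains.
(7,9) = 7: row 7 has {1,2,3,4,5,8,9}; col 9 has {1,3,4,5,6,8,9}; box has {1,3,4,5,6,9} → only 7 remains.

7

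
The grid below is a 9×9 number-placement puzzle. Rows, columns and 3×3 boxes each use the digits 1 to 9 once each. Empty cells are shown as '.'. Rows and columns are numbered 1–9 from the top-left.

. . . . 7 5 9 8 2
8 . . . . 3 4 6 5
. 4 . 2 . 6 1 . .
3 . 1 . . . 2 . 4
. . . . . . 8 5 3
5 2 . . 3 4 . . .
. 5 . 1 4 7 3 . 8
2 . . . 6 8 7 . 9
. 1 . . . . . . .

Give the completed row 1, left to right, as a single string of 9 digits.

163475982

r1c4 = 4: row 1 has {2,5,7,8,9}; col 4 has {1,2}; box has {2,3,5,6,7} → only 4 remains.
r2c4 = 9: row 2 has {3,4,5,6,8}; col 4 has {1,2,4}; box has {2,3,4,5,6,7} → only 9 remains.
r2c5 = 1: row 2 has {3,4,5,6,8,9}; col 5 has {3,4,6,7}; box has {2,3,4,5,6,7,9} → only 1 remains.
r3c5 = 8: row 3 has {1,2,4,6}; col 5 has {1,3,4,6,7}; box has {1,2,3,4,5,6,7,9} → only 8 remains.
r3c9 = 7: row 3 has {1,2,4,6,8}; col 9 has {2,3,4,5,8,9}; box has {1,2,4,5,6,8,9} → only 7 remains.
r4c6 = 9: row 4 has {1,2,3,4}; col 6 has {3,4,5,6,7,8}; box has {3,4} → only 9 remains.
r4c8 = 7: row 4 has {1,2,3,4,9}; col 8 has {5,6,8}; box has {2,3,4,5,8} → only 7 remains.
r5c5 = 2: row 5 has {3,5,8}; col 5 has {1,3,4,6,7,8}; box has {3,4,9} → only 2 remains.
r5c6 = 1: row 5 has {2,3,5,8}; col 6 has {3,4,5,6,7,8,9}; box has {2,3,4,9} → only 1 remains.
r6c7 = 6: row 6 has {2,3,4,5}; col 7 has {1,2,3,4,7,8,9}; box has {2,3,4,5,7,8} → only 6 remains.
r6c9 = 1: row 6 has {2,3,4,5,6}; col 9 has {2,3,4,5,7,8,9}; box has {2,3,4,5,6,7,8} → only 1 remains.
r7c8 = 2: row 7 has {1,3,4,5,7,8}; col 8 has {5,6,7,8}; box has {3,7,8,9} → only 2 remains.
r8c2 = 3: row 8 has {2,6,7,8,9}; col 2 has {1,2,4,5}; box has {1,2,5} → only 3 remains.
r8c3 = 4: row 8 has {2,3,6,7,8,9}; col 3 has {1}; box has {1,2,3,5} → only 4 remains.
r8c4 = 5: row 8 has {2,3,4,6,7,8,9}; col 4 has {1,2,4,9}; box has {1,4,6,7,8} → only 5 remains.
r8c8 = 1: row 8 has {2,3,4,5,6,7,8,9}; col 8 has {2,5,6,7,8}; box has {2,3,7,8,9} → only 1 remains.
r9c4 = 3: row 9 has {1}; col 4 has {1,2,4,5,9}; box has {1,4,5,6,7,8} → only 3 remains.
r9c5 = 9: row 9 has {1,3}; col 5 has {1,2,3,4,6,7,8}; box has {1,3,4,5,6,7,8} → only 9 remains.
r9c6 = 2: row 9 has {1,3,9}; col 6 has {1,3,4,5,6,7,8,9}; box has {1,3,4,5,6,7,8,9} → only 2 remains.
r9c7 = 5: row 9 has {1,2,3,9}; col 7 has {1,2,3,4,6,7,8,9}; box has {1,2,3,7,8,9} → only 5 remains.
r9c8 = 4: row 9 has {1,2,3,5,9}; col 8 has {1,2,5,6,7,8}; box has {1,2,3,5,7,8,9} → only 4 remains.
r9c9 = 6: row 9 has {1,2,3,4,5,9}; col 9 has {1,2,3,4,5,7,8,9}; box has {1,2,3,4,5,7,8,9} → only 6 remains.
r1c2 = 6: row 1 has {2,4,5,7,8,9}; col 2 has {1,2,3,4,5}; box has {4,8} → only 6 remains.
r1c3 = 3: row 1 has {2,4,5,6,7,8,9}; col 3 has {1,4}; box has {4,6,8} → only 3 remains.
r2c2 = 7: row 2 has {1,3,4,5,6,8,9}; col 2 has {1,2,3,4,5,6}; box has {3,4,6,8} → only 7 remains.
r2c3 = 2: row 2 has {1,3,4,5,6,7,8,9}; col 3 has {1,3,4}; box has {3,4,6,7,8} → only 2 remains.
r3c1 = 9: row 3 has {1,2,4,6,7,8}; col 1 has {2,3,5,8}; box has {2,3,4,6,7,8} → only 9 remains.
r3c3 = 5: row 3 has {1,2,4,6,7,8,9}; col 3 has {1,2,3,4}; box has {2,3,4,6,7,8,9} → only 5 remains.
r3c8 = 3: row 3 has {1,2,4,5,6,7,8,9}; col 8 has {1,2,4,5,6,7,8}; box has {1,2,4,5,6,7,8,9} → only 3 remains.
r4c2 = 8: row 4 has {1,2,3,4,7,9}; col 2 has {1,2,3,4,5,6,7}; box has {1,2,3,5} → only 8 remains.
r4c4 = 6: row 4 has {1,2,3,4,7,8,9}; col 4 has {1,2,3,4,5,9}; box has {1,2,3,4,9} → only 6 remains.
r4c5 = 5: row 4 has {1,2,3,4,6,7,8,9}; col 5 has {1,2,3,4,6,7,8,9}; box has {1,2,3,4,6,9} → only 5 remains.
r5c2 = 9: row 5 has {1,2,3,5,8}; col 2 has {1,2,3,4,5,6,7,8}; box has {1,2,3,5,8} → only 9 remains.
r5c4 = 7: row 5 has {1,2,3,5,8,9}; col 4 has {1,2,3,4,5,6,9}; box has {1,2,3,4,5,6,9} → only 7 remains.
r6c3 = 7: row 6 has {1,2,3,4,5,6}; col 3 has {1,2,3,4,5}; box has {1,2,3,5,8,9} → only 7 remains.
r6c4 = 8: row 6 has {1,2,3,4,5,6,7}; col 4 has {1,2,3,4,5,6,7,9}; box has {1,2,3,4,5,6,7,9} → only 8 remains.
r6c8 = 9: row 6 has {1,2,3,4,5,6,7,8}; col 8 has {1,2,3,4,5,6,7,8}; box has {1,2,3,4,5,6,7,8} → only 9 remains.
r7c1 = 6: row 7 has {1,2,3,4,5,7,8}; col 1 has {2,3,5,8,9}; box has {1,2,3,4,5} → only 6 remains.
r7c3 = 9: row 7 has {1,2,3,4,5,6,7,8}; col 3 has {1,2,3,4,5,7}; box has {1,2,3,4,5,6} → only 9 remains.
r9c1 = 7: row 9 has {1,2,3,4,5,6,9}; col 1 has {2,3,5,6,8,9}; box has {1,2,3,4,5,6,9} → only 7 remains.
r9c3 = 8: row 9 has {1,2,3,4,5,6,7,9}; col 3 has {1,2,3,4,5,7,9}; box has {1,2,3,4,5,6,7,9} → only 8 remains.
r1c1 = 1: row 1 has {2,3,4,5,6,7,8,9}; col 1 has {2,3,5,6,7,8,9}; box has {2,3,4,5,6,7,8,9} → only 1 remains.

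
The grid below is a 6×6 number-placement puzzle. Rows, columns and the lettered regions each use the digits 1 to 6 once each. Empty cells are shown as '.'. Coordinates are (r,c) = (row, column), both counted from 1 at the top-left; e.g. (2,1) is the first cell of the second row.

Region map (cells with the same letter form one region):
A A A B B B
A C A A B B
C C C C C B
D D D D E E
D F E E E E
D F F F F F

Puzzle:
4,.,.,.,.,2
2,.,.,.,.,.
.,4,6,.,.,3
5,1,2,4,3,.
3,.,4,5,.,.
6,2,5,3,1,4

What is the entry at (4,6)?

(3,1) = 1: row 3 has {3,4,6}; col 1 has {2,3,4,5,6}; region has {4,6} → only 1 remains.
(3,4) = 2: row 3 has {1,3,4,6}; col 4 has {3,4,5}; region has {1,4,6} → only 2 remains.
(3,5) = 5: row 3 has {1,2,3,4,6}; col 5 has {1,3}; region has {1,2,4,6} → only 5 remains.
(4,6) = 6: row 4 has {1,2,3,4,5}; col 6 has {2,3,4}; region has {3,4,5} → only 6 remains.

6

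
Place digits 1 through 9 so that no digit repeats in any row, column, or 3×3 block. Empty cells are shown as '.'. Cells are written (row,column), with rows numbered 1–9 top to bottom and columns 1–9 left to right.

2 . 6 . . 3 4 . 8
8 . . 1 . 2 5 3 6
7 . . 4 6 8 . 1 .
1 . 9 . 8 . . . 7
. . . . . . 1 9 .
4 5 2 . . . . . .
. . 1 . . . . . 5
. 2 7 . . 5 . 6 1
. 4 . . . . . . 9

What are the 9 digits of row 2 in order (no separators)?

894172536

(1,8) = 7: row 1 has {2,3,4,6,8}; col 8 has {1,3,6,9}; box has {1,3,4,5,6,8} → only 7 remains.
(2,2) = 9: row 2 has {1,2,3,5,6,8}; col 2 has {2,4,5}; box has {2,6,7,8} → only 9 remains.
(2,3) = 4: row 2 has {1,2,3,5,6,8,9}; col 3 has {1,2,6,7,9}; box has {2,6,7,8,9} → only 4 remains.
(2,5) = 7: row 2 has {1,2,3,4,5,6,8,9}; col 5 has {6,8}; box has {1,2,3,4,6,8} → only 7 remains.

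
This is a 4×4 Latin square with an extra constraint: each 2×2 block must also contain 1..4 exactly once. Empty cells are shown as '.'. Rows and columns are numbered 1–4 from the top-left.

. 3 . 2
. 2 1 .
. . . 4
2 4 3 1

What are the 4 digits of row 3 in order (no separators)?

3124

r1c3 = 4 (sole candidate).
r2c1 = 4 (sole candidate).
r2c4 = 3 (sole candidate).
r3c2 = 1: row 3 has {4}; col 2 has {2,3,4}; box has {2,4} → only 1 remains.
r3c3 = 2: row 3 has {1,4}; col 3 has {1,3,4}; box has {1,3,4} → only 2 remains.
r1c1 = 1 (sole candidate).
r3c1 = 3: row 3 has {1,2,4}; col 1 has {1,2,4}; box has {1,2,4} → only 3 remains.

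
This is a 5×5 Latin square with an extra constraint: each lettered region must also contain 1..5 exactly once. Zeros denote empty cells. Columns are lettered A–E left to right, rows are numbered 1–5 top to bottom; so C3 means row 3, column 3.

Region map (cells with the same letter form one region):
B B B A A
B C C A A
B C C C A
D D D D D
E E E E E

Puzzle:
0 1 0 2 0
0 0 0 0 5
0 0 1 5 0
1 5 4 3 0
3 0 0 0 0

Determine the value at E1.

4

E4 = 2: row 4 has {1,3,4,5}; col 5 has {5}; region has {1,3,4,5} → only 2 remains.
D2 = 1: in row 2, 1 can only go here (every other open cell in that row sees a 1).
D5 = 4: row 5 has {3}; col 4 has {1,2,3,5}; region has {3} → only 4 remains.
E5 = 1: row 5 has {3,4}; col 5 has {2,5}; region has {3,4} → only 1 remains.
B5 = 2: row 5 has {1,3,4}; col 2 has {1,5}; region has {1,3,4} → only 2 remains.
C5 = 5: row 5 has {1,2,3,4}; col 3 has {1,4}; region has {1,2,3,4} → only 5 remains.
C1 = 3: row 1 has {1,2}; col 3 has {1,4,5}; region has {1} → only 3 remains.
E1 = 4: row 1 has {1,2,3}; col 5 has {1,2,5}; region has {1,2,5} → only 4 remains.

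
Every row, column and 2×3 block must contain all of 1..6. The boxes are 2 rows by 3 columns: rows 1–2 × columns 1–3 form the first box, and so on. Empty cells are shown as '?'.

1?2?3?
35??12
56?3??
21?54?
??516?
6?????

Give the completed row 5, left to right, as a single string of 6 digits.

R1C2 = 4 (sole candidate).
R1C4 = 6 (sole candidate).
R1C6 = 5 (sole candidate).
R2C3 = 6 (sole candidate).
R2C4 = 4 (sole candidate).
R3C3 = 4 (sole candidate).
R3C5 = 2 (sole candidate).
R3C6 = 1 (sole candidate).
R4C3 = 3 (sole candidate).
R4C6 = 6 (sole candidate).
R5C1 = 4: row 5 has {1,5,6}; col 1 has {1,2,3,5,6}; box has {5,6} → only 4 remains.
R5C6 = 3: row 5 has {1,4,5,6}; col 6 has {1,2,5,6}; box has {1,6} → only 3 remains.
R6C3 = 1 (sole candidate).
R6C4 = 2 (sole candidate).
R6C5 = 5 (sole candidate).
R6C6 = 4 (sole candidate).
R5C2 = 2: row 5 has {1,3,4,5,6}; col 2 has {1,4,5,6}; box has {1,4,5,6} → only 2 remains.

425163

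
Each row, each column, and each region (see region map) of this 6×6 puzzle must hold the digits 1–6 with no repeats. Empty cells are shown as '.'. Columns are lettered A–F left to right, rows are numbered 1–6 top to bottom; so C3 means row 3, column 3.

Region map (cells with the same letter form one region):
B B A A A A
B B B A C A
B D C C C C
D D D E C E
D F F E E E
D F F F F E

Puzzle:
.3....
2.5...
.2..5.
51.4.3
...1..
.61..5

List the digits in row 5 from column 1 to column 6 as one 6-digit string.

B2 = 4: row 2 has {2,5}; col 2 has {1,2,3,6}; region has {2,3,5} → only 4 remains.
C4 = 6: row 4 has {1,3,4,5}; col 3 has {1,5}; region has {1,2,5} → only 6 remains.
E4 = 2: row 4 has {1,3,4,5,6}; col 5 has {5}; region has {5} → only 2 remains.
B5 = 5: row 5 has {1}; col 2 has {1,2,3,4,6}; region has {1,6} → only 5 remains.
E5 = 6: row 5 has {1,5}; col 5 has {2,5}; region has {1,3,4,5} → only 6 remains.
F5 = 2: row 5 has {1,5,6}; col 6 has {3,5}; region has {1,3,4,5,6} → only 2 remains.
D1 = 5: in row 1, 5 can only go here (every other open cell in that row sees a 5).
C1 = 2: in row 1, 2 can only go here (every other open cell in that row sees a 2).
D6 = 2: in row 6, 2 can only go here (every other open cell in that row sees a 2).
D2 = 3: in region A, 3 can only go here (every other open cell in that region sees a 3).
E2 = 1: row 2 has {2,3,4,5}; col 5 has {2,5,6}; region has {2,5} → only 1 remains.
F2 = 6: row 2 has {1,2,3,4,5}; col 6 has {2,3,5}; region has {2,3,5} → only 6 remains.
D3 = 6: row 3 has {2,5}; col 4 has {1,2,3,4,5}; region has {1,2,5} → only 6 remains.
F3 = 4: row 3 has {2,5,6}; col 6 has {2,3,5,6}; region has {1,2,5,6} → only 4 remains.
E1 = 4: row 1 has {2,3,5}; col 5 has {1,2,5,6}; region has {2,3,5,6} → only 4 remains.
F1 = 1: row 1 has {2,3,4,5}; col 6 has {2,3,4,5,6}; region has {2,3,4,5,6} → only 1 remains.
A3 = 1: row 3 has {2,4,5,6}; col 1 has {2,5}; region has {2,3,4,5} → only 1 remains.
C3 = 3: row 3 has {1,2,4,5,6}; col 3 has {1,2,5,6}; region has {1,2,4,5,6} → only 3 remains.
C5 = 4: row 5 has {1,2,5,6}; col 3 has {1,2,3,5,6}; region has {1,2,5,6} → only 4 remains.
E6 = 3: row 6 has {1,2,5,6}; col 5 has {1,2,4,5,6}; region has {1,2,4,5,6} → only 3 remains.
A1 = 6: row 1 has {1,2,3,4,5}; col 1 has {1,2,5}; region has {1,2,3,4,5} → only 6 remains.
A5 = 3: row 5 has {1,2,4,5,6}; col 1 has {1,2,5,6}; region has {1,2,5,6} → only 3 remains.

354162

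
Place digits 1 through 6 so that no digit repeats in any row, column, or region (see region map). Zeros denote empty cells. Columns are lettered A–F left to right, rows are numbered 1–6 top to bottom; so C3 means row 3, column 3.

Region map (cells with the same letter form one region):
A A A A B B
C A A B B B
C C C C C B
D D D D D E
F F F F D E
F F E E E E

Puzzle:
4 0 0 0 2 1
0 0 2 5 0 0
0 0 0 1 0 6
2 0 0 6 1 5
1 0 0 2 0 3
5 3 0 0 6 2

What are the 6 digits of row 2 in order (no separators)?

D1 = 3: row 1 has {1,2,4}; col 4 has {1,2,5,6}; region has {2,4} → only 3 remains.
F2 = 4: row 2 has {2,5}; col 6 has {1,2,3,5,6}; region has {1,2,5,6} → only 4 remains.
A3 = 3: row 3 has {1,6}; col 1 has {1,2,4,5}; region has {1} → only 3 remains.
B4 = 4: row 4 has {1,2,5,6}; col 2 has {3}; region has {1,2,6} → only 4 remains.
C4 = 3: row 4 has {1,2,4,5,6}; col 3 has {2}; region has {1,2,4,6} → only 3 remains.
B5 = 6: row 5 has {1,2,3}; col 2 has {3,4}; region has {1,2,3,5} → only 6 remains.
C5 = 4: row 5 has {1,2,3,6}; col 3 has {2,3}; region has {1,2,3,5,6} → only 4 remains.
E5 = 5: row 5 has {1,2,3,4,6}; col 5 has {1,2,6}; region has {1,2,3,4,6} → only 5 remains.
C6 = 1: row 6 has {2,3,5,6}; col 3 has {2,3,4}; region has {2,3,5,6} → only 1 remains.
D6 = 4: row 6 has {1,2,3,5,6}; col 4 has {1,2,3,5,6}; region has {1,2,3,5,6} → only 4 remains.
B1 = 5: row 1 has {1,2,3,4}; col 2 has {3,4,6}; region has {2,3,4} → only 5 remains.
C1 = 6: row 1 has {1,2,3,4,5}; col 3 has {1,2,3,4}; region has {2,3,4,5} → only 6 remains.
A2 = 6: row 2 has {2,4,5}; col 1 has {1,2,3,4,5}; region has {1,3} → only 6 remains.
B2 = 1: row 2 has {2,4,5,6}; col 2 has {3,4,5,6}; region has {2,3,4,5,6} → only 1 remains.
E2 = 3: row 2 has {1,2,4,5,6}; col 5 has {1,2,5,6}; region has {1,2,4,5,6} → only 3 remains.

612534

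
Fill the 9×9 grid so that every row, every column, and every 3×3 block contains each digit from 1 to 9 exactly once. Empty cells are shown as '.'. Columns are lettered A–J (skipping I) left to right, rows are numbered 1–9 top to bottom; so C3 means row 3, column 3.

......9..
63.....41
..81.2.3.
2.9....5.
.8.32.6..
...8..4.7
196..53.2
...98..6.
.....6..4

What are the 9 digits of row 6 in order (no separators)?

J5 = 9: row 5 has {2,3,6,8}; col 9 has {1,2,4,7}; box has {4,5,6,7} → only 9 remains.
J8 = 5: row 8 has {6,8,9}; col 9 has {1,2,4,7,9}; box has {2,3,4,6} → only 5 remains.
J3 = 6: row 3 has {1,2,3,8}; col 9 has {1,2,4,5,7,9}; box has {1,3,4,9} → only 6 remains.
H5 = 1: row 5 has {2,3,6,8,9}; col 8 has {3,4,5,6}; box has {4,5,6,7,9} → only 1 remains.
H6 = 2: row 6 has {4,7,8}; col 8 has {1,3,4,5,6}; box has {1,4,5,6,7,9} → only 2 remains.
J1 = 8: row 1 has {9}; col 9 has {1,2,4,5,6,7,9}; box has {1,3,4,6,9} → only 8 remains.
G4 = 8: row 4 has {2,5,9}; col 7 has {3,4,6,9}; box has {1,2,4,5,6,7,9} → only 8 remains.
J4 = 3: row 4 has {2,5,8,9}; col 9 has {1,2,4,5,6,7,8,9}; box has {1,2,4,5,6,7,8,9} → only 3 remains.
H1 = 7: row 1 has {8,9}; col 8 has {1,2,3,4,5,6}; box has {1,3,4,6,8,9} → only 7 remains.
G3 = 5: row 3 has {1,2,3,6,8}; col 7 has {3,4,6,8,9}; box has {1,3,4,6,7,8,9} → only 5 remains.
H7 = 8: row 7 has {1,2,3,5,6,9}; col 8 has {1,2,3,4,5,6,7}; box has {2,3,4,5,6} → only 8 remains.
H9 = 9: row 9 has {4,6}; col 8 has {1,2,3,4,5,6,7,8}; box has {2,3,4,5,6,8} → only 9 remains.
G2 = 2: row 2 has {1,3,4,6}; col 7 has {3,4,5,6,8,9}; box has {1,3,4,5,6,7,8,9} → only 2 remains.
F2 = 8: in row 2, 8 can only go here (every other open cell in that row sees an 8).
E2 = 9: in row 2, 9 can only go here (every other open cell in that row sees a 9).
A3 = 9: in row 3, 9 can only go here (every other open cell in that row sees a 9).
F6 = 9: in row 6, 9 can only go here (every other open cell in that row sees a 9).
A9 = 8: in row 9, 8 can only go here (every other open cell in that row sees an 8).
D9 = 2: in column 4, 2 can only go here (every other open cell in that column sees a 2).
E6 = 5: in box 5, 5 can only go here (every other open cell in that box sees a 5).
A6 = 3: row 6 has {2,4,5,7,8,9}; col 1 has {1,2,6,8,9}; box has {2,8,9} → only 3 remains.
C6 = 1: row 6 has {2,3,4,5,7,8,9}; col 3 has {6,8,9}; box has {2,3,8,9} → only 1 remains.
B6 = 6: row 6 has {1,2,3,4,5,7,8,9}; col 2 has {3,8,9}; box has {1,2,3,8,9} → only 6 remains.

361859427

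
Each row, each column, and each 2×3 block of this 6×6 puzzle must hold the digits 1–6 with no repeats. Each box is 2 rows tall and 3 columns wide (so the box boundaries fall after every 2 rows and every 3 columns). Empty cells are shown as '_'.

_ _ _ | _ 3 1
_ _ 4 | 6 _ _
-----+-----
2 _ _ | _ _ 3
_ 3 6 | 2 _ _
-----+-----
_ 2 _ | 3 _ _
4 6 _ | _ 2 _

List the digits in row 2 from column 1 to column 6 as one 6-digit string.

314652

r1c2 = 5: row 1 has {1,3}; col 2 has {2,3,6}; box has {4} → only 5 remains.
r1c3 = 2: row 1 has {1,3,5}; col 3 has {4,6}; box has {4,5} → only 2 remains.
r1c4 = 4: row 1 has {1,2,3,5}; col 4 has {2,3,6}; box has {1,3,6} → only 4 remains.
r2c2 = 1: row 2 has {4,6}; col 2 has {2,3,5,6}; box has {2,4,5} → only 1 remains.
r2c5 = 5: row 2 has {1,4,6}; col 5 has {2,3}; box has {1,3,4,6} → only 5 remains.
r2c6 = 2: row 2 has {1,4,5,6}; col 6 has {1,3}; box has {1,3,4,5,6} → only 2 remains.
r3c2 = 4: row 3 has {2,3}; col 2 has {1,2,3,5,6}; box has {2,3,6} → only 4 remains.
r6c6 = 5: row 6 has {2,4,6}; col 6 has {1,2,3}; box has {2,3} → only 5 remains.
r1c1 = 6: row 1 has {1,2,3,4,5}; col 1 has {2,4}; box has {1,2,4,5} → only 6 remains.
r2c1 = 3: row 2 has {1,2,4,5,6}; col 1 has {2,4,6}; box has {1,2,4,5,6} → only 3 remains.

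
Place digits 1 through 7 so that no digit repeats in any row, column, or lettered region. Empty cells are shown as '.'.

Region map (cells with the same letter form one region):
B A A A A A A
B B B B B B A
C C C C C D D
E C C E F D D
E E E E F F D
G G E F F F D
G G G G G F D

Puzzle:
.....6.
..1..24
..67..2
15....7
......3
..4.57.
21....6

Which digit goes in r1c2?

r4c6 = 4: row 4 has {1,5,7}; col 6 has {2,6,7}; region has {2,3,6,7} → only 4 remains.
r5c6 = 1: row 5 has {3}; col 6 has {2,4,6,7}; region has {5,7} → only 1 remains.
r6c7 = 1: row 6 has {4,5,7}; col 7 has {2,3,4,6,7}; region has {2,3,4,6,7} → only 1 remains.
r7c6 = 3: row 7 has {1,2,6}; col 6 has {1,2,4,6,7}; region has {1,5,7} → only 3 remains.
r1c7 = 5: row 1 has {6}; col 7 has {1,2,3,4,6,7}; region has {4,6} → only 5 remains.
r3c6 = 5: row 3 has {2,6,7}; col 6 has {1,2,3,4,6,7}; region has {1,2,3,4,6,7} → only 5 remains.
r1c1 = 4: in row 1, 4 can only go here (every other open cell in that row sees a 4).
r3c1 = 3: row 3 has {2,5,6,7}; col 1 has {1,2,4}; region has {5,6,7} → only 3 remains.
r3c2 = 4: row 3 has {2,3,5,6,7}; col 2 has {1,5}; region has {3,5,6,7} → only 4 remains.
r3c5 = 1: row 3 has {2,3,4,5,6,7}; col 5 has {5}; region has {3,4,5,6,7} → only 1 remains.
r4c3 = 2: row 4 has {1,4,5,7}; col 3 has {1,4,6}; region has {1,3,4,5,6,7} → only 2 remains.
r4c5 = 6: row 4 has {1,2,4,5,7}; col 5 has {1,5}; region has {1,3,5,7} → only 6 remains.
r6c1 = 6: row 6 has {1,4,5,7}; col 1 has {1,2,3,4}; region has {1,2} → only 6 remains.
r6c2 = 3: row 6 has {1,4,5,6,7}; col 2 has {1,4,5}; region has {1,2,6} → only 3 remains.
r6c4 = 2: row 6 has {1,3,4,5,6,7}; col 4 has {7}; region has {1,3,5,6,7} → only 2 remains.
r4c4 = 3: row 4 has {1,2,4,5,6,7}; col 4 has {2,7}; region has {1,4} → only 3 remains.
r5c5 = 4: row 5 has {1,3}; col 5 has {1,5,6}; region has {1,2,3,5,6,7} → only 4 remains.
r7c5 = 7: row 7 has {1,2,3,6}; col 5 has {1,4,5,6}; region has {1,2,3,6} → only 7 remains.
r1c4 = 1: row 1 has {4,5,6}; col 4 has {2,3,7}; region has {4,5,6} → only 1 remains.
r2c5 = 3: row 2 has {1,2,4}; col 5 has {1,4,5,6,7}; region has {1,2,4} → only 3 remains.
r7c3 = 5: row 7 has {1,2,3,6,7}; col 3 has {1,2,4,6}; region has {1,2,3,6,7} → only 5 remains.
r7c4 = 4: row 7 has {1,2,3,5,6,7}; col 4 has {1,2,3,7}; region has {1,2,3,5,6,7} → only 4 remains.
r1c5 = 2: row 1 has {1,4,5,6}; col 5 has {1,3,4,5,6,7}; region has {1,4,5,6} → only 2 remains.
r5c3 = 7: row 5 has {1,3,4}; col 3 has {1,2,4,5,6}; region has {1,3,4} → only 7 remains.
r1c2 = 7: row 1 has {1,2,4,5,6}; col 2 has {1,3,4,5}; region has {1,2,4,5,6} → only 7 remains.

7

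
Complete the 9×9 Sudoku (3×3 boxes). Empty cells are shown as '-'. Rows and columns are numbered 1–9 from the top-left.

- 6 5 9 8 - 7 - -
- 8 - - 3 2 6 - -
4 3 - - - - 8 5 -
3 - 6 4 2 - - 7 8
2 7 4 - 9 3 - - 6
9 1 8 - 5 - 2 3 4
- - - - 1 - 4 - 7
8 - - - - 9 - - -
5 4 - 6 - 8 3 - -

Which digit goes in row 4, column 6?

row 1, column 1 = 1: row 1 has {5,6,7,8,9}; col 1 has {2,3,4,5,8,9}; box has {3,4,5,6,8} → only 1 remains.
row 1, column 6 = 4: row 1 has {1,5,6,7,8,9}; col 6 has {2,3,8,9}; box has {2,3,8,9} → only 4 remains.
row 1, column 8 = 2: row 1 has {1,4,5,6,7,8,9}; col 8 has {3,5,7}; box has {5,6,7,8} → only 2 remains.
row 1, column 9 = 3: row 1 has {1,2,4,5,6,7,8,9}; col 9 has {4,6,7,8}; box has {2,5,6,7,8} → only 3 remains.
row 2, column 1 = 7: row 2 has {2,3,6,8}; col 1 has {1,2,3,4,5,8,9}; box has {1,3,4,5,6,8} → only 7 remains.
row 2, column 3 = 9: row 2 has {2,3,6,7,8}; col 3 has {4,5,6,8}; box has {1,3,4,5,6,7,8} → only 9 remains.
row 2, column 9 = 1: row 2 has {2,3,6,7,8,9}; col 9 has {3,4,6,7,8}; box has {2,3,5,6,7,8} → only 1 remains.
row 3, column 3 = 2: row 3 has {3,4,5,8}; col 3 has {4,5,6,8,9}; box has {1,3,4,5,6,7,8,9} → only 2 remains.
row 3, column 9 = 9: row 3 has {2,3,4,5,8}; col 9 has {1,3,4,6,7,8}; box has {1,2,3,5,6,7,8} → only 9 remains.
row 4, column 2 = 5: row 4 has {2,3,4,6,7,8}; col 2 has {1,3,4,6,7,8}; box has {1,2,3,4,6,7,8,9} → only 5 remains.
row 4, column 6 = 1: row 4 has {2,3,4,5,6,7,8}; col 6 has {2,3,4,8,9}; box has {2,3,4,5,9} → only 1 remains.

1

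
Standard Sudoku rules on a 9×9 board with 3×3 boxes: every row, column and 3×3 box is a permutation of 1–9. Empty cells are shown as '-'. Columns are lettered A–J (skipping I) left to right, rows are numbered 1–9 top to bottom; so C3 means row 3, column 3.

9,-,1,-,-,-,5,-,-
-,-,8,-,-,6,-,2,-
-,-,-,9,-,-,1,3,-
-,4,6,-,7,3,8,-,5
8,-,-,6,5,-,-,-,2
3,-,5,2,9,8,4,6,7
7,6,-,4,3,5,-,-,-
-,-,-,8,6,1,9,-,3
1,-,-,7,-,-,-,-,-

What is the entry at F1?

D1 = 3 (sole candidate).
G2 = 7 (sole candidate).
A4 = 2 (sole candidate).
D4 = 1 (sole candidate).
H4 = 9 (sole candidate).
F5 = 4 (sole candidate).
G5 = 3 (sole candidate).
H5 = 1 (sole candidate).
B6 = 1 (sole candidate).
G7 = 2 (sole candidate).
H7 = 8 (sole candidate).
J7 = 1 (sole candidate).
E9 = 2 (sole candidate).
F9 = 9 (sole candidate).
G9 = 6 (sole candidate).
J9 = 4 (sole candidate).
H1 = 4 (sole candidate).
D2 = 5 (sole candidate).
J2 = 9 (sole candidate).
C7 = 9 (sole candidate).
C9 = 3 (sole candidate).
H9 = 5 (sole candidate).
E1 = 8 (sole candidate).
J1 = 6 (sole candidate).
A2 = 4 (sole candidate).
B2 = 3 (sole candidate).
E2 = 1 (sole candidate).
E3 = 4 (sole candidate).
J3 = 8 (sole candidate).
C5 = 7 (sole candidate).
A8 = 5 (sole candidate).
B8 = 2 (sole candidate).
C8 = 4 (sole candidate).
H8 = 7 (sole candidate).
B9 = 8 (sole candidate).
B1 = 7 (sole candidate).
F1 = 2: row 1 has {1,3,4,5,6,7,8,9}; col 6 has {1,3,4,5,6,8,9}; box has {1,3,4,5,6,8,9} → only 2 remains.

2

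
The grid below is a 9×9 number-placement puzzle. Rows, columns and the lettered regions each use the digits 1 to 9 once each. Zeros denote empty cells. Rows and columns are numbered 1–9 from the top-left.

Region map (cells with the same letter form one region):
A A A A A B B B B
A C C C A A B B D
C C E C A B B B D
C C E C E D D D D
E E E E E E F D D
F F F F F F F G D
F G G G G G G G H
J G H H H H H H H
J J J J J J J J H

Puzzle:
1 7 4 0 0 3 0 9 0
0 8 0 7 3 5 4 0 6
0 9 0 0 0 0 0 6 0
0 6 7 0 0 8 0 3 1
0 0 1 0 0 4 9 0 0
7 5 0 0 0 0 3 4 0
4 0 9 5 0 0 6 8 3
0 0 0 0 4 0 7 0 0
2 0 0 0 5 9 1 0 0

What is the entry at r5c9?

7

r2c1 = 9 (sole candidate).
r2c3 = 2 (sole candidate).
r2c8 = 1 (sole candidate).
r4c1 = 5 (sole candidate).
r4c4 = 4 (sole candidate).
r4c7 = 2 (sole candidate).
r6c9 = 9 (sole candidate).
r9c8 = 7 (sole candidate).
r9c9 = 8 (sole candidate).
r3c1 = 3 (sole candidate).
r3c4 = 1 (sole candidate).
r4c5 = 9 (sole candidate).
r5c8 = 5 (sole candidate).
r5c9 = 7: row 5 has {1,4,5,9}; col 9 has {1,3,6,8,9}; region has {1,2,3,5,6,8,9} → only 7 remains.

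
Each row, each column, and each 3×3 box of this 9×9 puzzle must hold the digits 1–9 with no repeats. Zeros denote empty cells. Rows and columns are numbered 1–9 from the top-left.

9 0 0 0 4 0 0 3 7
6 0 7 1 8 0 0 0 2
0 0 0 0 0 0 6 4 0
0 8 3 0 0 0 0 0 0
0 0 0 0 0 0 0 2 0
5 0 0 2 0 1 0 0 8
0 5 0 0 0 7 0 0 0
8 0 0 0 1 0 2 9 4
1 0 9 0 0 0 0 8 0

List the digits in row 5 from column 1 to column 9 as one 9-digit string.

761538429

r2c8 = 5 (sole candidate).
r8c3 = 6 (sole candidate).
r2c7 = 9 (sole candidate).
r3c9 = 1 (sole candidate).
r6c3 = 4 (sole candidate).
r7c3 = 2 (sole candidate).
r1c7 = 8 (sole candidate).
r2c6 = 3 (sole candidate).
r5c1 = 7: row 5 has {2}; col 1 has {1,5,6,8,9}; box has {3,4,5,8} → only 7 remains.
r5c3 = 1: row 5 has {2,7}; col 3 has {2,3,4,6,7,9}; box has {3,4,5,7,8} → only 1 remains.
r8c6 = 5 (sole candidate).
r1c3 = 5 (sole candidate).
r1c4 = 6 (sole candidate).
r1c6 = 2 (sole candidate).
r2c2 = 4 (sole candidate).
r3c3 = 8 (sole candidate).
r3c6 = 9 (sole candidate).
r4c1 = 2 (sole candidate).
r8c4 = 3 (sole candidate).
r9c4 = 4 (sole candidate).
r9c6 = 6 (sole candidate).
r1c2 = 1 (sole candidate).
r3c1 = 3 (sole candidate).
r3c2 = 2 (sole candidate).
r4c6 = 4 (sole candidate).
r5c6 = 8: row 5 has {1,2,7}; col 6 has {1,2,3,4,5,6,7,9}; box has {1,2,4} → only 8 remains.
r7c1 = 4 (sole candidate).
r7c5 = 9 (sole candidate).
r8c2 = 7 (sole candidate).
r9c2 = 3 (sole candidate).
r9c5 = 2 (sole candidate).
r9c9 = 5 (sole candidate).
r7c4 = 8 (sole candidate).
r9c7 = 7 (sole candidate).
r6c7 = 3 (sole candidate).
r7c7 = 1 (sole candidate).
r7c8 = 6 (sole candidate).
r7c9 = 3 (sole candidate).
r4c7 = 5 (sole candidate).
r5c7 = 4: row 5 has {1,2,7,8}; col 7 has {1,2,3,5,6,7,8,9}; box has {2,3,5,8} → only 4 remains.
r6c8 = 7 (sole candidate).
r4c8 = 1 (sole candidate).
r6c5 = 6 (sole candidate).
r4c5 = 7 (sole candidate).
r6c2 = 9 (sole candidate).
r3c5 = 5 (sole candidate).
r4c4 = 9 (sole candidate).
r4c9 = 6 (sole candidate).
r5c2 = 6: row 5 has {1,2,4,7,8}; col 2 has {1,2,3,4,5,7,8,9}; box has {1,2,3,4,5,7,8,9} → only 6 remains.
r5c4 = 5: row 5 has {1,2,4,6,7,8}; col 4 has {1,2,3,4,6,8,9}; box has {1,2,4,6,7,8,9} → only 5 remains.
r5c5 = 3: row 5 has {1,2,4,5,6,7,8}; col 5 has {1,2,4,5,6,7,8,9}; box has {1,2,4,5,6,7,8,9} → only 3 remains.
r5c9 = 9: row 5 has {1,2,3,4,5,6,7,8}; col 9 has {1,2,3,4,5,6,7,8}; box has {1,2,3,4,5,6,7,8} → only 9 remains.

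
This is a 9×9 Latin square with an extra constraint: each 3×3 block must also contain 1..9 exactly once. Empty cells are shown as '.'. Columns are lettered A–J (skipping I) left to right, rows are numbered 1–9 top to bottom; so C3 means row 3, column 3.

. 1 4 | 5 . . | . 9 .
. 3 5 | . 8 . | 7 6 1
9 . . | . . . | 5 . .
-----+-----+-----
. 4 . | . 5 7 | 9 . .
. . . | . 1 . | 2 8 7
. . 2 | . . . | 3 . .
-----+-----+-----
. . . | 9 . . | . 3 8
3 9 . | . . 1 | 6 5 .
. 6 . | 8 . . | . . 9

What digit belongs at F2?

9

G1 = 8: row 1 has {1,4,5,9}; col 7 has {2,3,5,6,7,9}; box has {1,5,6,7,9} → only 8 remains.
A2 = 2: row 2 has {1,3,5,6,7,8}; col 1 has {3,9}; box has {1,3,4,5,9} → only 2 remains.
D2 = 4: row 2 has {1,2,3,5,6,7,8}; col 4 has {5,8,9}; box has {5,8} → only 4 remains.
F2 = 9: row 2 has {1,2,3,4,5,6,7,8}; col 6 has {1,7}; box has {4,5,8} → only 9 remains.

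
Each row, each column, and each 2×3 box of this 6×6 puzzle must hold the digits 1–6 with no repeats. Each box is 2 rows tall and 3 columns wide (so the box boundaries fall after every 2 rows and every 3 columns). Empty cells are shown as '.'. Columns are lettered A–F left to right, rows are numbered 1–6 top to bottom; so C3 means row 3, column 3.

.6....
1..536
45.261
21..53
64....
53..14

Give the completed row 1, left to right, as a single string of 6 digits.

365142

A1 = 3: row 1 has {6}; col 1 has {1,2,4,5,6}; box has {1,6} → only 3 remains.
F1 = 2: row 1 has {3,6}; col 6 has {1,3,4,6}; box has {3,5,6} → only 2 remains.
B2 = 2 (sole candidate).
C2 = 4 (sole candidate).
C3 = 3 (sole candidate).
C4 = 6 (sole candidate).
D4 = 4 (sole candidate).
D5 = 3 (sole candidate).
E5 = 2 (sole candidate).
F5 = 5 (sole candidate).
C6 = 2 (sole candidate).
D6 = 6 (sole candidate).
C1 = 5: row 1 has {2,3,6}; col 3 has {2,3,4,6}; box has {1,2,3,4,6} → only 5 remains.
D1 = 1: row 1 has {2,3,5,6}; col 4 has {2,3,4,5,6}; box has {2,3,5,6} → only 1 remains.
E1 = 4: row 1 has {1,2,3,5,6}; col 5 has {1,2,3,5,6}; box has {1,2,3,5,6} → only 4 remains.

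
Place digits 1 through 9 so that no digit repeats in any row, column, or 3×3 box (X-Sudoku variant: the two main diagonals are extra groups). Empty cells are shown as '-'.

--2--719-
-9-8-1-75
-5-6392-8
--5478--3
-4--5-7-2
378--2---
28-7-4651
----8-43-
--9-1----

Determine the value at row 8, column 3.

row 1, column 1 = 8 (sole candidate).
row 1, column 4 = 5 (sole candidate).
row 1, column 5 = 4 (sole candidate).
row 1, column 9 = 6 (sole candidate).
row 2, column 5 = 2 (sole candidate).
row 2, column 7 = 3 (sole candidate).
row 3, column 8 = 4 (sole candidate).
row 4, column 7 = 9 (sole candidate).
row 6, column 7 = 5 (sole candidate).
row 6, column 9 = 4 (sole candidate).
row 7, column 3 = 3 (sole candidate).
row 7, column 5 = 9 (sole candidate).
row 8, column 2 = 1 (sole candidate).
row 8, column 4 = 2 (sole candidate).
row 9, column 1 = 4 (sole candidate).
row 9, column 2 = 6 (sole candidate).
row 9, column 4 = 3 (sole candidate).
row 9, column 6 = 5 (sole candidate).
row 9, column 7 = 8 (sole candidate).
row 9, column 8 = 2 (sole candidate).
row 9, column 9 = 7 (sole candidate).
row 1, column 2 = 3 (sole candidate).
row 2, column 1 = 6 (sole candidate).
row 2, column 3 = 4 (sole candidate).
row 3, column 3 = 1 (sole candidate).
row 4, column 1 = 1 (sole candidate).
row 4, column 2 = 2 (sole candidate).
row 4, column 8 = 6 (sole candidate).
row 5, column 1 = 9 (sole candidate).
row 5, column 3 = 6 (sole candidate).
row 5, column 4 = 1 (sole candidate).
row 5, column 6 = 3 (sole candidate).
row 5, column 8 = 8 (sole candidate).
row 6, column 4 = 9 (sole candidate).
row 6, column 5 = 6 (sole candidate).
row 6, column 8 = 1 (sole candidate).
row 8, column 3 = 7: row 8 has {1,2,3,4,8}; col 3 has {1,2,3,4,5,6,8,9}; box has {1,2,3,4,6,8,9} → only 7 remains.

7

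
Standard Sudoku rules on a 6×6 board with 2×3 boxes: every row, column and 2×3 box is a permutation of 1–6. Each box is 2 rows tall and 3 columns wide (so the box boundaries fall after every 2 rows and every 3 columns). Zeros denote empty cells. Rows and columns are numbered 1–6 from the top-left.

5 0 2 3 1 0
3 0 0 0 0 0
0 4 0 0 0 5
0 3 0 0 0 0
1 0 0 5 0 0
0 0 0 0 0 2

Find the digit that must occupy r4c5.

2

r1c2 = 6: row 1 has {1,2,3,5}; col 2 has {3,4}; box has {2,3,5} → only 6 remains.
r1c6 = 4: row 1 has {1,2,3,5,6}; col 6 has {2,5}; box has {1,3} → only 4 remains.
r2c2 = 1: row 2 has {3}; col 2 has {3,4,6}; box has {2,3,5,6} → only 1 remains.
r2c3 = 4: row 2 has {1,3}; col 3 has {2}; box has {1,2,3,5,6} → only 4 remains.
r2c6 = 6: row 2 has {1,3,4}; col 6 has {2,4,5}; box has {1,3,4} → only 6 remains.
r4c6 = 1: row 4 has {3}; col 6 has {2,4,5,6}; box has {5} → only 1 remains.
r5c2 = 2: row 5 has {1,5}; col 2 has {1,3,4,6}; box has {1} → only 2 remains.
r5c6 = 3: row 5 has {1,2,5}; col 6 has {1,2,4,5,6}; box has {2,5} → only 3 remains.
r6c2 = 5: row 6 has {2}; col 2 has {1,2,3,4,6}; box has {1,2} → only 5 remains.
r2c4 = 2: row 2 has {1,3,4,6}; col 4 has {3,5}; box has {1,3,4,6} → only 2 remains.
r2c5 = 5: row 2 has {1,2,3,4,6}; col 5 has {1}; box has {1,2,3,4,6} → only 5 remains.
r3c4 = 6: row 3 has {4,5}; col 4 has {2,3,5}; box has {1,5} → only 6 remains.
r4c4 = 4: row 4 has {1,3}; col 4 has {2,3,5,6}; box has {1,5,6} → only 4 remains.
r4c5 = 2: row 4 has {1,3,4}; col 5 has {1,5}; box has {1,4,5,6} → only 2 remains.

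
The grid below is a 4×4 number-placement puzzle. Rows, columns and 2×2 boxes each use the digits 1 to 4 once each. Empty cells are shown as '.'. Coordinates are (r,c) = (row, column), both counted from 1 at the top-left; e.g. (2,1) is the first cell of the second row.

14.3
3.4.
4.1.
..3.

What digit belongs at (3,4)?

(1,3) = 2: row 1 has {1,3,4}; col 3 has {1,3,4}; box has {3,4} → only 2 remains.
(2,2) = 2: row 2 has {3,4}; col 2 has {4}; box has {1,3,4} → only 2 remains.
(2,4) = 1: row 2 has {2,3,4}; col 4 has {3}; box has {2,3,4} → only 1 remains.
(3,2) = 3: row 3 has {1,4}; col 2 has {2,4}; box has {4} → only 3 remains.
(3,4) = 2: row 3 has {1,3,4}; col 4 has {1,3}; box has {1,3} → only 2 remains.

2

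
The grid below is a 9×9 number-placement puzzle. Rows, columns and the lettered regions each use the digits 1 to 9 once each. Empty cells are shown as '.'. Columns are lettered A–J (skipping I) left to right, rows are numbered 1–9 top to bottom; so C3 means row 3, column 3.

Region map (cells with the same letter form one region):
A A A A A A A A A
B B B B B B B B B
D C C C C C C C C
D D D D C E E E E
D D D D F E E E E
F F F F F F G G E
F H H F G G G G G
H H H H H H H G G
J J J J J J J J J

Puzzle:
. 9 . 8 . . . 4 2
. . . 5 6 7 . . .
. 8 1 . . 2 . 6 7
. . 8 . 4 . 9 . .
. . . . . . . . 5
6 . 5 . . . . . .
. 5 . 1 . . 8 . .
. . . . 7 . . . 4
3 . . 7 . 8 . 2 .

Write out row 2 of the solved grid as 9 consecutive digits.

A3 = 4 (hidden single in row 3).
A4 = 5 (hidden single in row 4).
C7 = 4 (hidden single in row 7).
H8 = 5 (hidden single in row 8).
A8 = 8 (hidden single in row 8).
D6 = 4 (hidden single in column 4).
F5 = 4 (hidden single in column 6).
F1 = 5 (hidden single in column 6).
G5 = 2 (hidden single in region E).
E7 = 2 (hidden single in region G).
B6 = 2 (hidden single in row 6).
D4 = 2 (hidden single in row 4).
C8 = 2 (hidden single in row 8).
A2 = 2: in row 2, 2 can only go here (every other open cell in that row sees a 2).
A7 = 7 (hidden single in region F).
A1 = 1 (sole candidate).
E1 = 3 (sole candidate).
A5 = 9 (sole candidate).
E5 = 8 (sole candidate).
E6 = 9 (sole candidate).
F6 = 3 (sole candidate).
E3 = 5 (sole candidate).
G3 = 3 (sole candidate).
E9 = 1 (sole candidate).
D3 = 9 (sole candidate).
J6 = 8 (hidden single in row 6).
H2 = 8: in row 2, 8 can only go here (every other open cell in that row sees an 8).
F8 = 9 (hidden single in row 8).
F7 = 6 (sole candidate).
F4 = 1 (sole candidate).
B5 = 1 (hidden single in row 5).
G8 = 1 (hidden single in row 8).
G2 = 4: row 2 has {2,5,6,7,8}; col 7 has {1,2,3,8,9}; region has {2,5,6,7,8} → only 4 remains.
G6 = 7 (sole candidate).
H6 = 1 (sole candidate).
G1 = 6 (sole candidate).
B2 = 3: row 2 has {2,4,5,6,7,8}; col 2 has {1,2,5,8,9}; region has {2,4,5,6,7,8} → only 3 remains.
C2 = 9: row 2 has {2,3,4,5,6,7,8}; col 3 has {1,2,4,5,8}; region has {2,3,4,5,6,7,8} → only 9 remains.
J2 = 1: row 2 has {2,3,4,5,6,7,8,9}; col 9 has {2,4,5,7,8}; region has {2,3,4,5,6,7,8,9} → only 1 remains.

239567481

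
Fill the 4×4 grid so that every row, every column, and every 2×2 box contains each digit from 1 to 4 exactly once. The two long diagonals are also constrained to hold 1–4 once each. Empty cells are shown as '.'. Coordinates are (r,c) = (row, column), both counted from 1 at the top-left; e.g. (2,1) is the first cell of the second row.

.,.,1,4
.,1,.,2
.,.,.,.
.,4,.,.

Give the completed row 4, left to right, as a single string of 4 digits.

1423

(2,3) = 3: row 2 has {1,2}; col 3 has {1}; box has {1,2,4}; anti-diagonal has {4} → only 3 remains.
(3,2) = 2: row 3 has {}; col 2 has {1,4}; box has {4}; anti-diagonal has {3,4} → only 2 remains.
(3,3) = 4: row 3 has {2}; col 3 has {1,3}; box has {}; main diagonal has {1} → only 4 remains.
(4,1) = 1: row 4 has {4}; col 1 has {}; box has {2,4}; anti-diagonal has {2,3,4} → only 1 remains.
(4,3) = 2: row 4 has {1,4}; col 3 has {1,3,4}; box has {4} → only 2 remains.
(4,4) = 3: row 4 has {1,2,4}; col 4 has {2,4}; box has {2,4}; main diagonal has {1,4} → only 3 remains.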